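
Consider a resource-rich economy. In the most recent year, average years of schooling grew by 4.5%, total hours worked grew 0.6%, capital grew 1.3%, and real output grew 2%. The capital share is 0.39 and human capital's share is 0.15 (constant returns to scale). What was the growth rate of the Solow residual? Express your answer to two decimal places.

The Solow residual grew 0.54%.

Labor's share = 1 − 0.39 − 0.15 = 0.46.
Capital: 0.39 × 1.3 = 0.507 pp.
Average years of schooling: 0.15 × 4.5 = 0.675 pp.
Total hours worked: 0.46 × 0.6 = 0.276 pp.
TFP growth = 2 − 1.458 = 0.542%.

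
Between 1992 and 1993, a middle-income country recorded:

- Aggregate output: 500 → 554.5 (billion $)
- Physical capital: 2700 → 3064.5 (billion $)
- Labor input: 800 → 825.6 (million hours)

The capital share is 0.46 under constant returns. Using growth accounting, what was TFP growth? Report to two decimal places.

2.96%

Aggregate output growth = (554.5 − 500) / 500 = 10.9%.
Physical capital growth = (3064.5 − 2700) / 2700 = 13.5%.
Labor input growth = (825.6 − 800) / 800 = 3.2%.
Labor's share = 1 − 0.46 = 0.54.
Physical capital: 0.46 × 13.5 = 6.21 pp.
Labor input: 0.54 × 3.2 = 1.728 pp.
TFP growth = 10.9 − 7.938 = 2.962%.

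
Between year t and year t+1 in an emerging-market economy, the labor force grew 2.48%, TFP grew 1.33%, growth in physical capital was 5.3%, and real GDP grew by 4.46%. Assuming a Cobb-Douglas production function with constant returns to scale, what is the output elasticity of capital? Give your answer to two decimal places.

gY = gA + α·gK + (1−α)·gL, so gY − gA − gL = α(gK − gL).
4.46 − 1.33 − 2.48 = α × (5.3 − 2.48).
0.65 = 2.82 α, so α = 0.2305.

0.23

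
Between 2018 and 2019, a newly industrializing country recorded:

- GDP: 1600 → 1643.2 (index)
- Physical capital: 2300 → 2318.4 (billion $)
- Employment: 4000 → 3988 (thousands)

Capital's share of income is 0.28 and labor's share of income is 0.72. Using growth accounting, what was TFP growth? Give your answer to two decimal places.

GDP growth = (1643.2 − 1600) / 1600 = 2.7%.
Physical capital growth = (2318.4 − 2300) / 2300 = 0.8%.
Employment growth = (3988 − 4000) / 4000 = -0.3%.
Labor's share = 1 − 0.28 = 0.72.
Physical capital: 0.28 × 0.8 = 0.224 pp.
Employment: 0.72 × (-0.3) = -0.216 pp.
TFP growth = 2.7 − 0.008 = 2.692%.

2.69%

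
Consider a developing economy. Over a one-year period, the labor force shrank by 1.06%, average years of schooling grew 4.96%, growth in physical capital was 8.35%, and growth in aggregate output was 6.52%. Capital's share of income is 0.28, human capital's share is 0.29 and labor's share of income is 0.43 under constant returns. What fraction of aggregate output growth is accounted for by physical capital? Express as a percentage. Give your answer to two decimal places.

35.86%

Physical capital contributed 0.28 × 8.35 = 2.338 pp.
Share of growth = 2.338 / 6.52 × 100 = 35.8589%.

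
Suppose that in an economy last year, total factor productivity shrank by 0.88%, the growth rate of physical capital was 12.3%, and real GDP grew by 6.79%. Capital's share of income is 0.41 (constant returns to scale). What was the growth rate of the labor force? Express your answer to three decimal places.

The labor force grew 4.453%.

Labor's share = 1 − 0.41 = 0.59.
gY = gA + 0.41×12.3 + 0.59×g.
0.59×g = 6.79 + 0.88 − 5.043 = 2.627.
g = 2.627 / 0.59 = 4.45254%.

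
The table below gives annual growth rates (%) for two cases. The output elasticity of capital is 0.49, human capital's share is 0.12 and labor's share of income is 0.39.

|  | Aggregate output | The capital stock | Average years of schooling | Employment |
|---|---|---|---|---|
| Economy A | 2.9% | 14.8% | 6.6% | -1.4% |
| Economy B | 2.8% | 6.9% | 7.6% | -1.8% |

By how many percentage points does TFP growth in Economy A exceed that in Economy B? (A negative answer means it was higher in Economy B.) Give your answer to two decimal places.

-3.81 percentage points

Labor's share = 1 − 0.49 − 0.12 = 0.39.
Economy A: TFP = 2.9 − 7.252 − 0.792 + 0.546 = -4.598%.
Economy B: TFP = 2.8 − 3.381 − 0.912 + 0.702 = -0.791%.
Difference = -4.598 − (-0.791) = -3.807 pp.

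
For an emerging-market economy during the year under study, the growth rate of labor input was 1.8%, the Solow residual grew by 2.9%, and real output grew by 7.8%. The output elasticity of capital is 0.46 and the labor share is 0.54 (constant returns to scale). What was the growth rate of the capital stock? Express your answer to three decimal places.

8.539%

Labor's share = 1 − 0.46 = 0.54.
gY = gA + 0.54×1.8 + 0.46×g.
0.46×g = 7.8 − 2.9 − 0.972 = 3.928.
g = 3.928 / 0.46 = 8.53913%.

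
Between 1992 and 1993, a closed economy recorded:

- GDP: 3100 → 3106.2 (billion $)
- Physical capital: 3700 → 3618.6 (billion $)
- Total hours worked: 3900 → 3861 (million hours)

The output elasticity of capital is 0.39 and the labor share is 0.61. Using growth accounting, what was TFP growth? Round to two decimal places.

GDP growth = (3106.2 − 3100) / 3100 = 0.2%.
Physical capital growth = (3618.6 − 3700) / 3700 = -2.2%.
Total hours worked growth = (3861 − 3900) / 3900 = -1%.
Labor's share = 1 − 0.39 = 0.61.
Physical capital: 0.39 × (-2.2) = -0.858 pp.
Total hours worked: 0.61 × (-1) = -0.61 pp.
TFP growth = 0.2 + 1.468 = 1.668%.

TFP grew 1.67%.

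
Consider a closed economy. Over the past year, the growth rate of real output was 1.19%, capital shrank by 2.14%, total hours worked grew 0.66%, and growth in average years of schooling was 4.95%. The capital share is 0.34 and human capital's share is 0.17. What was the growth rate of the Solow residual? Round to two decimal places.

Labor's share = 1 − 0.34 − 0.17 = 0.49.
Capital: 0.34 × (-2.14) = -0.7276 pp.
Average years of schooling: 0.17 × 4.95 = 0.8415 pp.
Total hours worked: 0.49 × 0.66 = 0.3234 pp.
TFP growth = 1.19 − 0.4373 = 0.7527%.

0.75%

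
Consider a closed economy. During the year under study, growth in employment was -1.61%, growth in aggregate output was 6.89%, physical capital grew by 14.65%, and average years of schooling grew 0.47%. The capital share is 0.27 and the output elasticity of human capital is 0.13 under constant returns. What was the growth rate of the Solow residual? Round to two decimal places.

Labor's share = 1 − 0.27 − 0.13 = 0.6.
Physical capital: 0.27 × 14.65 = 3.9555 pp.
Average years of schooling: 0.13 × 0.47 = 0.0611 pp.
Employment: 0.6 × (-1.61) = -0.966 pp.
TFP growth = 6.89 − 3.0506 = 3.8394%.

3.84%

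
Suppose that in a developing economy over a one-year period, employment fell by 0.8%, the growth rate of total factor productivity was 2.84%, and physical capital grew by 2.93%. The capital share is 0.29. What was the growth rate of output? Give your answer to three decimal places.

Labor's share = 1 − 0.29 = 0.71.
Physical capital: 0.29 × 2.93 = 0.8497 pp.
Employment: 0.71 × (-0.8) = -0.568 pp.
Output growth = 2.84 + 0.2817 = 3.1217%.

Output growth was 3.122%.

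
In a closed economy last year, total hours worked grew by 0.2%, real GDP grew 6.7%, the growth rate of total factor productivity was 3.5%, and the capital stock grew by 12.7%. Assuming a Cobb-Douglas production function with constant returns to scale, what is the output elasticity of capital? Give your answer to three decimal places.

α = 0.240

gY = gA + α·gK + (1−α)·gL, so gY − gA − gL = α(gK − gL).
6.7 − 3.5 − 0.2 = α × (12.7 − 0.2).
3 = 12.5 α, so α = 0.24.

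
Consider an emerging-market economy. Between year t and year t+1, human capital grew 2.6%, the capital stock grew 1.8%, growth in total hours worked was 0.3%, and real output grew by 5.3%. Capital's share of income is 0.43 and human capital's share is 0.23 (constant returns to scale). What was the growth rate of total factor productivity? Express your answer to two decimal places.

Labor's share = 1 − 0.43 − 0.23 = 0.34.
The capital stock: 0.43 × 1.8 = 0.774 pp.
Human capital: 0.23 × 2.6 = 0.598 pp.
Total hours worked: 0.34 × 0.3 = 0.102 pp.
TFP growth = 5.3 − 1.474 = 3.826%.

Total factor productivity grew 3.83%.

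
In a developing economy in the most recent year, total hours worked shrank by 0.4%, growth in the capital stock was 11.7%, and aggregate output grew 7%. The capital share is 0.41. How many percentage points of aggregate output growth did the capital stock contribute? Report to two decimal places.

4.80 percentage points

Contribution = share × growth = 0.41 × 11.7 = 4.797 pp.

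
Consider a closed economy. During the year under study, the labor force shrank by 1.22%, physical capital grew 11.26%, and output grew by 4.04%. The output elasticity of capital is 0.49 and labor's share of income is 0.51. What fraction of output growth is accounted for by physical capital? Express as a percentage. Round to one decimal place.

Physical capital contributed 0.49 × 11.26 = 5.5174 pp.
Share of growth = 5.5174 / 4.04 × 100 = 136.569%.

136.6%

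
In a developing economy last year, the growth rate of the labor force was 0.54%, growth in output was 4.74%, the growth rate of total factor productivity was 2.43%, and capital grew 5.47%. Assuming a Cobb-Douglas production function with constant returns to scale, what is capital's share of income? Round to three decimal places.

Capital's share of income is 0.359.

gY = gA + α·gK + (1−α)·gL, so gY − gA − gL = α(gK − gL).
4.74 − 2.43 − 0.54 = α × (5.47 − 0.54).
1.77 = 4.93 α, so α = 0.35903.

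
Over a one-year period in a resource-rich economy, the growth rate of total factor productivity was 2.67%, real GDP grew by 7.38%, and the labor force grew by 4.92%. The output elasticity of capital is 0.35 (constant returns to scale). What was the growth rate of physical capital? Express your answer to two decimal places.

4.32%

Labor's share = 1 − 0.35 = 0.65.
gY = gA + 0.65×4.92 + 0.35×g.
0.35×g = 7.38 − 2.67 − 3.198 = 1.512.
g = 1.512 / 0.35 = 4.32%.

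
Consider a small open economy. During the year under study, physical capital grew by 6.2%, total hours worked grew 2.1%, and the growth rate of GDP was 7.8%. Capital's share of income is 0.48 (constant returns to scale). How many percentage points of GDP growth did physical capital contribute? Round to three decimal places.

2.976 percentage points

Contribution = share × growth = 0.48 × 6.2 = 2.976 pp.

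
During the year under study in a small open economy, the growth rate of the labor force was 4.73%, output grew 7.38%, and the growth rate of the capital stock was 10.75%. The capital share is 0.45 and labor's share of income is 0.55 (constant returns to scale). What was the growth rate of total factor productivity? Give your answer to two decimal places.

-0.06%

Labor's share = 1 − 0.45 = 0.55.
The capital stock: 0.45 × 10.75 = 4.8375 pp.
The labor force: 0.55 × 4.73 = 2.6015 pp.
TFP growth = 7.38 − 7.439 = -0.059%.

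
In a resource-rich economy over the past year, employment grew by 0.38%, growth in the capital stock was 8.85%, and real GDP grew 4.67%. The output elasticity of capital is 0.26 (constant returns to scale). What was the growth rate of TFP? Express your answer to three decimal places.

Labor's share = 1 − 0.26 = 0.74.
The capital stock: 0.26 × 8.85 = 2.301 pp.
Employment: 0.74 × 0.38 = 0.2812 pp.
TFP growth = 4.67 − 2.5822 = 2.0878%.

2.088%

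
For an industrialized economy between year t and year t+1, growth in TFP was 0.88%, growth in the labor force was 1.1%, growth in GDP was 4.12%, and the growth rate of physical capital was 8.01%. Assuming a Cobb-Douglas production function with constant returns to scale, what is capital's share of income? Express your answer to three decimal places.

gY = gA + α·gK + (1−α)·gL, so gY − gA − gL = α(gK − gL).
4.12 − 0.88 − 1.1 = α × (8.01 − 1.1).
2.14 = 6.91 α, so α = 0.3097.

α = 0.310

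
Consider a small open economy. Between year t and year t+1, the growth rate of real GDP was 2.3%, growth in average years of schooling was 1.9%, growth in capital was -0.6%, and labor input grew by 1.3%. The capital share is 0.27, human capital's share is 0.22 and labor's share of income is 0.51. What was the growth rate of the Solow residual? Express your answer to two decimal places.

Labor's share = 1 − 0.27 − 0.22 = 0.51.
Capital: 0.27 × (-0.6) = -0.162 pp.
Average years of schooling: 0.22 × 1.9 = 0.418 pp.
Labor input: 0.51 × 1.3 = 0.663 pp.
TFP growth = 2.3 − 0.919 = 1.381%.

The Solow residual growth was 1.38%.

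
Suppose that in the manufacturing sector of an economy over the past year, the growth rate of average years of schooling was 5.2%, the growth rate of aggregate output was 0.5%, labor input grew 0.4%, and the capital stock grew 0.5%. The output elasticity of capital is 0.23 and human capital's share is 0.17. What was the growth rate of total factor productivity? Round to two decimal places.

-0.74%

Labor's share = 1 − 0.23 − 0.17 = 0.6.
The capital stock: 0.23 × 0.5 = 0.115 pp.
Average years of schooling: 0.17 × 5.2 = 0.884 pp.
Labor input: 0.6 × 0.4 = 0.24 pp.
TFP growth = 0.5 − 1.239 = -0.739%.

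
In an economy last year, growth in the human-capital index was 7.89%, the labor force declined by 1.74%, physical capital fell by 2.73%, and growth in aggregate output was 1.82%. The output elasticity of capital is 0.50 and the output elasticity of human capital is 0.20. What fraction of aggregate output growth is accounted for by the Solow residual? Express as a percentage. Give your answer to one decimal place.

Labor's share = 1 − 0.5 − 0.2 = 0.3.
Physical capital: 0.5 × (-2.73) = -1.365 pp.
The human-capital index: 0.2 × 7.89 = 1.578 pp.
The labor force: 0.3 × (-1.74) = -0.522 pp.
TFP growth = 1.82 + 0.309 = 2.129%.
TFP share of growth = 2.129 / 1.82 × 100 = 116.978%.

The Solow residual accounted for 117.0% of growth.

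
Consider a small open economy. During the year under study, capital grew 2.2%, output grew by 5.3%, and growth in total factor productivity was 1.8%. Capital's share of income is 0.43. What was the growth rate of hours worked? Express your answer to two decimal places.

4.48%

Labor's share = 1 − 0.43 = 0.57.
gY = gA + 0.43×2.2 + 0.57×g.
0.57×g = 5.3 − 1.8 − 0.946 = 2.554.
g = 2.554 / 0.57 = 4.4807%.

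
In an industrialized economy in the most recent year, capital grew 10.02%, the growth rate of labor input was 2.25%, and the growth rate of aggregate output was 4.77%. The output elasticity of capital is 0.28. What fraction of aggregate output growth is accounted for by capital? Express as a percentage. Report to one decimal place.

58.8%

Capital contributed 0.28 × 10.02 = 2.8056 pp.
Share of growth = 2.8056 / 4.77 × 100 = 58.818%.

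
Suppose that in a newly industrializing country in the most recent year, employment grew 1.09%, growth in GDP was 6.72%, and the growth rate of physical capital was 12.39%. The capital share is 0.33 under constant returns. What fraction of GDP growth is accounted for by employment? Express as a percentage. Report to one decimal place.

Labor's share = 1 − 0.33 = 0.67.
Employment contributed 0.67 × 1.09 = 0.7303 pp.
Share of growth = 0.7303 / 6.72 × 100 = 10.868%.

10.9%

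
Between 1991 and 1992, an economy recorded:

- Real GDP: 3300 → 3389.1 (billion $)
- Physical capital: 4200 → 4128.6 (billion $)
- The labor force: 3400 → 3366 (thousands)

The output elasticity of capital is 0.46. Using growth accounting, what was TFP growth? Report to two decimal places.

Real GDP growth = (3389.1 − 3300) / 3300 = 2.7%.
Physical capital growth = (4128.6 − 4200) / 4200 = -1.7%.
The labor force growth = (3366 − 3400) / 3400 = -1%.
Labor's share = 1 − 0.46 = 0.54.
Physical capital: 0.46 × (-1.7) = -0.782 pp.
The labor force: 0.54 × (-1) = -0.54 pp.
TFP growth = 2.7 + 1.322 = 4.022%.

TFP grew 4.02%.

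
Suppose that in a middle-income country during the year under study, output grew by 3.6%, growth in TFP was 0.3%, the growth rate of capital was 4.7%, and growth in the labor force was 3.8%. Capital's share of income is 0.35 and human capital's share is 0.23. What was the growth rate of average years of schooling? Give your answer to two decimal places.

Labor's share = 1 − 0.35 − 0.23 = 0.42.
gY = gA + 0.35×4.7 + 0.42×3.8 + 0.23×g.
0.23×g = 3.6 − 0.3 − 3.241 = 0.059.
g = 0.059 / 0.23 = 0.2565%.

Average years of schooling growth was 0.26%.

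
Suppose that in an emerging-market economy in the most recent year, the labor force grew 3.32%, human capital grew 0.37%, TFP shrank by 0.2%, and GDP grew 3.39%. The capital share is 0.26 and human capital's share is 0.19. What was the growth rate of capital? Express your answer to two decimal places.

Labor's share = 1 − 0.26 − 0.19 = 0.55.
gY = gA + 0.19×0.37 + 0.55×3.32 + 0.26×g.
0.26×g = 3.39 + 0.2 − 1.8963 = 1.6937.
g = 1.6937 / 0.26 = 6.5142%.

6.51%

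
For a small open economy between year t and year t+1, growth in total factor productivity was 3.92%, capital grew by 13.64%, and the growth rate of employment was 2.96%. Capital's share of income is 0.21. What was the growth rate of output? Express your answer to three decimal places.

Output growth was 9.123%.

Labor's share = 1 − 0.21 = 0.79.
Capital: 0.21 × 13.64 = 2.8644 pp.
Employment: 0.79 × 2.96 = 2.3384 pp.
Output growth = 3.92 + 5.2028 = 9.1228%.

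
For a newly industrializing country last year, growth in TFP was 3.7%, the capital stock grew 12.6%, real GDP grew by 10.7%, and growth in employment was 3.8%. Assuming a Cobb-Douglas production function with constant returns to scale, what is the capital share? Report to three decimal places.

α = 0.364

gY = gA + α·gK + (1−α)·gL, so gY − gA − gL = α(gK − gL).
10.7 − 3.7 − 3.8 = α × (12.6 − 3.8).
3.2 = 8.8 α, so α = 0.36364.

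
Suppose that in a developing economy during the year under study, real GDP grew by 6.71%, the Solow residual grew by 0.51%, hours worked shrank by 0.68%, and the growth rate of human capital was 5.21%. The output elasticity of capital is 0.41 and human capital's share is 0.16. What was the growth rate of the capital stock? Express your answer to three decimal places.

13.802%

Labor's share = 1 − 0.41 − 0.16 = 0.43.
gY = gA + 0.16×5.21 + 0.43×(-0.68) + 0.41×g.
0.41×g = 6.71 − 0.51 − 0.5412 = 5.6588.
g = 5.6588 / 0.41 = 13.80195%.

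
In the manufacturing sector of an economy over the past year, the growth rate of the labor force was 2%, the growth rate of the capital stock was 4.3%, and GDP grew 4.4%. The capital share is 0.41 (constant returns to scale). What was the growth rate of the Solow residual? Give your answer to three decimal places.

1.457%

Labor's share = 1 − 0.41 = 0.59.
The capital stock: 0.41 × 4.3 = 1.763 pp.
The labor force: 0.59 × 2 = 1.18 pp.
TFP growth = 4.4 − 2.943 = 1.457%.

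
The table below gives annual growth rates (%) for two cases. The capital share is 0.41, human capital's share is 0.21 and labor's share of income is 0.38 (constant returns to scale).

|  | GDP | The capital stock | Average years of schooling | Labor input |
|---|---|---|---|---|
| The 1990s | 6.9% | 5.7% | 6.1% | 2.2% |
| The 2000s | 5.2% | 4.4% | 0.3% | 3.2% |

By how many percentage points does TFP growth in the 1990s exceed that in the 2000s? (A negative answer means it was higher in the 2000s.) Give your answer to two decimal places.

0.33 percentage points

Labor's share = 1 − 0.41 − 0.21 = 0.38.
The 1990s: TFP = 6.9 − 2.337 − 1.281 − 0.836 = 2.446%.
The 2000s: TFP = 5.2 − 1.804 − 0.063 − 1.216 = 2.117%.
Difference = 2.446 − (2.117) = 0.329 pp.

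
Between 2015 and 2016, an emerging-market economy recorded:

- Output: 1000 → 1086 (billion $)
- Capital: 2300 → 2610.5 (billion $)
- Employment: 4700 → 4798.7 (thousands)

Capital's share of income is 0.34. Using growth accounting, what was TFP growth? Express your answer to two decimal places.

Output growth = (1086 − 1000) / 1000 = 8.6%.
Capital growth = (2610.5 − 2300) / 2300 = 13.5%.
Employment growth = (4798.7 − 4700) / 4700 = 2.1%.
Labor's share = 1 − 0.34 = 0.66.
Capital: 0.34 × 13.5 = 4.59 pp.
Employment: 0.66 × 2.1 = 1.386 pp.
TFP growth = 8.6 − 5.976 = 2.624%.

2.62%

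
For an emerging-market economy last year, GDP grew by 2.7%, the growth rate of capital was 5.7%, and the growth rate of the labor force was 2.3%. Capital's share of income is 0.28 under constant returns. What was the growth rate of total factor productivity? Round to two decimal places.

Labor's share = 1 − 0.28 = 0.72.
Capital: 0.28 × 5.7 = 1.596 pp.
The labor force: 0.72 × 2.3 = 1.656 pp.
TFP growth = 2.7 − 3.252 = -0.552%.

-0.55%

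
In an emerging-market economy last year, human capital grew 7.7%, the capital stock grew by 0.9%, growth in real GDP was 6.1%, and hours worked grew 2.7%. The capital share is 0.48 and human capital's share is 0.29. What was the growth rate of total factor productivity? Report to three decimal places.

Labor's share = 1 − 0.48 − 0.29 = 0.23.
The capital stock: 0.48 × 0.9 = 0.432 pp.
Human capital: 0.29 × 7.7 = 2.233 pp.
Hours worked: 0.23 × 2.7 = 0.621 pp.
TFP growth = 6.1 − 3.286 = 2.814%.

2.814%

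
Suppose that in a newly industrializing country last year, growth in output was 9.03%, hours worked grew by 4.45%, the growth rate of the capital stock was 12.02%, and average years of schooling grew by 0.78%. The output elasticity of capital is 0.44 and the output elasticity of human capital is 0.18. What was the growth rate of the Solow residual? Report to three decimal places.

The Solow residual growth was 1.910%.

Labor's share = 1 − 0.44 − 0.18 = 0.38.
The capital stock: 0.44 × 12.02 = 5.2888 pp.
Average years of schooling: 0.18 × 0.78 = 0.1404 pp.
Hours worked: 0.38 × 4.45 = 1.691 pp.
TFP growth = 9.03 − 7.1202 = 1.9098%.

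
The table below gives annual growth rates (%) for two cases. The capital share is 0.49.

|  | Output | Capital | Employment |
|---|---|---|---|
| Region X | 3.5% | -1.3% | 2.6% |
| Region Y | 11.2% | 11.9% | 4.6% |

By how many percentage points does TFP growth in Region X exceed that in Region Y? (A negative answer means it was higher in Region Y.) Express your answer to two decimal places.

-0.21 percentage points

Labor's share = 1 − 0.49 = 0.51.
Region X: TFP = 3.5 + 0.637 − 1.326 = 2.811%.
Region Y: TFP = 11.2 − 5.831 − 2.346 = 3.023%.
Difference = 2.811 − (3.023) = -0.212 pp.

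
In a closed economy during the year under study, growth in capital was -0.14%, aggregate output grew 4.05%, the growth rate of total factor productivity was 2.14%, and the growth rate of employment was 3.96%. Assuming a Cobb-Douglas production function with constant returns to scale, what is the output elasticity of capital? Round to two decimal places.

The output elasticity of capital is 0.50.

gY = gA + α·gK + (1−α)·gL, so gY − gA − gL = α(gK − gL).
4.05 − 2.14 − 3.96 = α × (-0.14 − 3.96).
-2.05 = -4.1 α, so α = 0.5.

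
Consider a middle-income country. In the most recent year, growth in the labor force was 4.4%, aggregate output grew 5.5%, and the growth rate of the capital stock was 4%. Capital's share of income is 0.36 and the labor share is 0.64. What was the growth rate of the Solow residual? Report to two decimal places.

1.24%

Labor's share = 1 − 0.36 = 0.64.
The capital stock: 0.36 × 4 = 1.44 pp.
The labor force: 0.64 × 4.4 = 2.816 pp.
TFP growth = 5.5 − 4.256 = 1.244%.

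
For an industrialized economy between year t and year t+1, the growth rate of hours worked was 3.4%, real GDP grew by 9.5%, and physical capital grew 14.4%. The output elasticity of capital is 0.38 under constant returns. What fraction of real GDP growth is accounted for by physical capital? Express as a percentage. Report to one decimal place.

Physical capital contributed 0.38 × 14.4 = 5.472 pp.
Share of growth = 5.472 / 9.5 × 100 = 57.6%.

Physical capital accounted for 57.6% of growth.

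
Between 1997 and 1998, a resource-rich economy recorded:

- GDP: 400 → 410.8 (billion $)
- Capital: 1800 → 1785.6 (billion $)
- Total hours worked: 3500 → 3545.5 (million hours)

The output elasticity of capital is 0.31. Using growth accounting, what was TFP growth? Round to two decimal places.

TFP growth was 2.05%.

GDP growth = (410.8 − 400) / 400 = 2.7%.
Capital growth = (1785.6 − 1800) / 1800 = -0.8%.
Total hours worked growth = (3545.5 − 3500) / 3500 = 1.3%.
Labor's share = 1 − 0.31 = 0.69.
Capital: 0.31 × (-0.8) = -0.248 pp.
Total hours worked: 0.69 × 1.3 = 0.897 pp.
TFP growth = 2.7 − 0.649 = 2.051%.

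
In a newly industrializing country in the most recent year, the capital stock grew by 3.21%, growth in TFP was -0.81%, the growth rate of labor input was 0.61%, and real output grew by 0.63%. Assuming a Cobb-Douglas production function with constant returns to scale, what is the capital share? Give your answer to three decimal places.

gY = gA + α·gK + (1−α)·gL, so gY − gA − gL = α(gK − gL).
0.63 + 0.81 − 0.61 = α × (3.21 − 0.61).
0.83 = 2.6 α, so α = 0.31923.

The capital share is 0.319.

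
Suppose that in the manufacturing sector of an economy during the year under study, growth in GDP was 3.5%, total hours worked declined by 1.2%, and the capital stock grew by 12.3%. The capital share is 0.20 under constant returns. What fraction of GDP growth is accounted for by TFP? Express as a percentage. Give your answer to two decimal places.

TFP accounted for 57.14% of growth.

Labor's share = 1 − 0.2 = 0.8.
The capital stock: 0.2 × 12.3 = 2.46 pp.
Total hours worked: 0.8 × (-1.2) = -0.96 pp.
TFP growth = 3.5 − 1.5 = 2%.
TFP share of growth = 2 / 3.5 × 100 = 57.1429%.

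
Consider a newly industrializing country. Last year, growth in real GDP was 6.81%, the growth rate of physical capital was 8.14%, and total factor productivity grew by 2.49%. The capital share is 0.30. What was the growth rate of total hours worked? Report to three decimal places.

Labor's share = 1 − 0.3 = 0.7.
gY = gA + 0.3×8.14 + 0.7×g.
0.7×g = 6.81 − 2.49 − 2.442 = 1.878.
g = 1.878 / 0.7 = 2.68286%.

Total hours worked growth was 2.683%.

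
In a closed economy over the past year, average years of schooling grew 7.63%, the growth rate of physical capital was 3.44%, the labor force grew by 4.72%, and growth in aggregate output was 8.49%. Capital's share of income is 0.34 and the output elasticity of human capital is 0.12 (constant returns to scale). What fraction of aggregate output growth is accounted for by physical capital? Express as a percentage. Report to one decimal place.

13.8%

Physical capital contributed 0.34 × 3.44 = 1.1696 pp.
Share of growth = 1.1696 / 8.49 × 100 = 13.776%.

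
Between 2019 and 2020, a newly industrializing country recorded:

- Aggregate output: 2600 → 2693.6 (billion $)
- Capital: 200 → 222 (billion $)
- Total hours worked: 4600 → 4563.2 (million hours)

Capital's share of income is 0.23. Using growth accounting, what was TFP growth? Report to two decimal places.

Aggregate output growth = (2693.6 − 2600) / 2600 = 3.6%.
Capital growth = (222 − 200) / 200 = 11%.
Total hours worked growth = (4563.2 − 4600) / 4600 = -0.8%.
Labor's share = 1 − 0.23 = 0.77.
Capital: 0.23 × 11 = 2.53 pp.
Total hours worked: 0.77 × (-0.8) = -0.616 pp.
TFP growth = 3.6 − 1.914 = 1.686%.

1.69%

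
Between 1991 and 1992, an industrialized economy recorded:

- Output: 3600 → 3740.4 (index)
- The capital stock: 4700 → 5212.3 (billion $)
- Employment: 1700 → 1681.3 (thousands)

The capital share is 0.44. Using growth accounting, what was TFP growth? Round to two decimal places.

Output growth = (3740.4 − 3600) / 3600 = 3.9%.
The capital stock growth = (5212.3 − 4700) / 4700 = 10.9%.
Employment growth = (1681.3 − 1700) / 1700 = -1.1%.
Labor's share = 1 − 0.44 = 0.56.
The capital stock: 0.44 × 10.9 = 4.796 pp.
Employment: 0.56 × (-1.1) = -0.616 pp.
TFP growth = 3.9 − 4.18 = -0.28%.

-0.28%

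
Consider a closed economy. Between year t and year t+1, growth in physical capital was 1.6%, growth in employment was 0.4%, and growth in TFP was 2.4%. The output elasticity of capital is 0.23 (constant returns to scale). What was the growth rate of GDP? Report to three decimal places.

3.076%

Labor's share = 1 − 0.23 = 0.77.
Physical capital: 0.23 × 1.6 = 0.368 pp.
Employment: 0.77 × 0.4 = 0.308 pp.
Output growth = 2.4 + 0.676 = 3.076%.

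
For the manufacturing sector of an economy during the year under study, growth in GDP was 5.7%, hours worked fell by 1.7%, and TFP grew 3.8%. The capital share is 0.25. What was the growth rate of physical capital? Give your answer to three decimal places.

12.700%

Labor's share = 1 − 0.25 = 0.75.
gY = gA + 0.75×(-1.7) + 0.25×g.
0.25×g = 5.7 − 3.8 + 1.275 = 3.175.
g = 3.175 / 0.25 = 12.7%.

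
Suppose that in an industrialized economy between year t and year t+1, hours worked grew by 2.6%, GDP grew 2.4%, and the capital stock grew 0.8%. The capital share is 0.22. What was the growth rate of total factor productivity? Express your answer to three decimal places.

Total factor productivity grew 0.196%.

Labor's share = 1 − 0.22 = 0.78.
The capital stock: 0.22 × 0.8 = 0.176 pp.
Hours worked: 0.78 × 2.6 = 2.028 pp.
TFP growth = 2.4 − 2.204 = 0.196%.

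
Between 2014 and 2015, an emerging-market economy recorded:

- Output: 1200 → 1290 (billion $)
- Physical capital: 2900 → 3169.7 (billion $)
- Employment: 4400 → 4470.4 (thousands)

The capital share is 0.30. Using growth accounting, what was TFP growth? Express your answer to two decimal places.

Output growth = (1290 − 1200) / 1200 = 7.5%.
Physical capital growth = (3169.7 − 2900) / 2900 = 9.3%.
Employment growth = (4470.4 − 4400) / 4400 = 1.6%.
Labor's share = 1 − 0.3 = 0.7.
Physical capital: 0.3 × 9.3 = 2.79 pp.
Employment: 0.7 × 1.6 = 1.12 pp.
TFP growth = 7.5 − 3.91 = 3.59%.

3.59%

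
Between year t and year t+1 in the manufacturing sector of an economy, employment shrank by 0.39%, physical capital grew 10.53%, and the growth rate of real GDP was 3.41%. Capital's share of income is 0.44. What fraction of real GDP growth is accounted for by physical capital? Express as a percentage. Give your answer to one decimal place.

Physical capital contributed 0.44 × 10.53 = 4.6332 pp.
Share of growth = 4.6332 / 3.41 × 100 = 135.871%.

135.9%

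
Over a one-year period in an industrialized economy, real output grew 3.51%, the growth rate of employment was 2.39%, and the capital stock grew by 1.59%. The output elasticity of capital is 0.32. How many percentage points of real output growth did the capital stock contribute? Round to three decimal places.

Contribution = share × growth = 0.32 × 1.59 = 0.5088 pp.

0.509 pp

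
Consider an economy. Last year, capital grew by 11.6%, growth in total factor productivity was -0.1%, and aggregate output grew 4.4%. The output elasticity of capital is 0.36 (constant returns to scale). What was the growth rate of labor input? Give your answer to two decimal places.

0.51%

Labor's share = 1 − 0.36 = 0.64.
gY = gA + 0.36×11.6 + 0.64×g.
0.64×g = 4.4 + 0.1 − 4.176 = 0.324.
g = 0.324 / 0.64 = 0.5063%.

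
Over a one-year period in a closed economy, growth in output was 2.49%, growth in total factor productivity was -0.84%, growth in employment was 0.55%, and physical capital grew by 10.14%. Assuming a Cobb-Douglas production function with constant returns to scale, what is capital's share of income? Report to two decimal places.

α = 0.29

gY = gA + α·gK + (1−α)·gL, so gY − gA − gL = α(gK − gL).
2.49 + 0.84 − 0.55 = α × (10.14 − 0.55).
2.78 = 9.59 α, so α = 0.2899.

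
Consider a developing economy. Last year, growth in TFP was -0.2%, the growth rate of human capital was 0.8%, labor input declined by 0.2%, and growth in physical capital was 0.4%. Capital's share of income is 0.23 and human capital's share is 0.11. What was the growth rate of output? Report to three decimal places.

Labor's share = 1 − 0.23 − 0.11 = 0.66.
Physical capital: 0.23 × 0.4 = 0.092 pp.
Human capital: 0.11 × 0.8 = 0.088 pp.
Labor input: 0.66 × (-0.2) = -0.132 pp.
Output growth = -0.2 + 0.048 = -0.152%.

-0.152%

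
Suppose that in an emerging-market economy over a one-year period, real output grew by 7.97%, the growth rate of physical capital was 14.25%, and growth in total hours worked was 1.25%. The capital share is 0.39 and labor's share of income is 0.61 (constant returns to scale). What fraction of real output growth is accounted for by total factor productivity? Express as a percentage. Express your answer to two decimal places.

Total factor productivity accounted for 20.70% of growth.

Labor's share = 1 − 0.39 = 0.61.
Physical capital: 0.39 × 14.25 = 5.5575 pp.
Total hours worked: 0.61 × 1.25 = 0.7625 pp.
TFP growth = 7.97 − 6.32 = 1.65%.
TFP share of growth = 1.65 / 7.97 × 100 = 20.7026%.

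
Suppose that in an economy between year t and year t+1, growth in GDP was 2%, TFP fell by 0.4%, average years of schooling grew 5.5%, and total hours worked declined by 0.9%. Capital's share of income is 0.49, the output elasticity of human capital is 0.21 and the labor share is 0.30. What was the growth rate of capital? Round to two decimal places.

Labor's share = 1 − 0.49 − 0.21 = 0.3.
gY = gA + 0.21×5.5 + 0.3×(-0.9) + 0.49×g.
0.49×g = 2 + 0.4 − 0.885 = 1.515.
g = 1.515 / 0.49 = 3.0918%.

3.09%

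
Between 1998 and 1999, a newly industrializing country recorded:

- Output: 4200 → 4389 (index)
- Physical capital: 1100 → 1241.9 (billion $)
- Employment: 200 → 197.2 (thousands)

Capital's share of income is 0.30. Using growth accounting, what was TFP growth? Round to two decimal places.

TFP grew 1.61%.

Output growth = (4389 − 4200) / 4200 = 4.5%.
Physical capital growth = (1241.9 − 1100) / 1100 = 12.9%.
Employment growth = (197.2 − 200) / 200 = -1.4%.
Labor's share = 1 − 0.3 = 0.7.
Physical capital: 0.3 × 12.9 = 3.87 pp.
Employment: 0.7 × (-1.4) = -0.98 pp.
TFP growth = 4.5 − 2.89 = 1.61%.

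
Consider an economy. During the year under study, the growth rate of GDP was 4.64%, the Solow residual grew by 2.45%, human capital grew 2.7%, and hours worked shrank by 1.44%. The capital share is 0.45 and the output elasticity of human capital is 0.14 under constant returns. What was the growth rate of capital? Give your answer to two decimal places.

Labor's share = 1 − 0.45 − 0.14 = 0.41.
gY = gA + 0.14×2.7 + 0.41×(-1.44) + 0.45×g.
0.45×g = 4.64 − 2.45 + 0.2124 = 2.4024.
g = 2.4024 / 0.45 = 5.3387%.

5.34%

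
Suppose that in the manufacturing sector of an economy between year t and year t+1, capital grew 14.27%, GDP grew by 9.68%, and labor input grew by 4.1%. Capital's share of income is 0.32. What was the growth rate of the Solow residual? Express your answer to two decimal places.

2.33%

Labor's share = 1 − 0.32 = 0.68.
Capital: 0.32 × 14.27 = 4.5664 pp.
Labor input: 0.68 × 4.1 = 2.788 pp.
TFP growth = 9.68 − 7.3544 = 2.3256%.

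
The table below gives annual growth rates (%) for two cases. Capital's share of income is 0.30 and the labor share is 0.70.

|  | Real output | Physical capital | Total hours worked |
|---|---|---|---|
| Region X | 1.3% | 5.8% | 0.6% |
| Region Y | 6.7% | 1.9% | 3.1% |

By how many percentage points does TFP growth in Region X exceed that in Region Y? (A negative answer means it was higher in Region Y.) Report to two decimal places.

Labor's share = 1 − 0.3 = 0.7.
Region X: TFP = 1.3 − 1.74 − 0.42 = -0.86%.
Region Y: TFP = 6.7 − 0.57 − 2.17 = 3.96%.
Difference = -0.86 − (3.96) = -4.82 pp.

-4.82 percentage points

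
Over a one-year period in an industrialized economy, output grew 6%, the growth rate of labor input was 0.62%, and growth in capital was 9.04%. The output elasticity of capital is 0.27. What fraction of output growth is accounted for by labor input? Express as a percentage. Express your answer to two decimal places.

Labor's share = 1 − 0.27 = 0.73.
Labor input contributed 0.73 × 0.62 = 0.4526 pp.
Share of growth = 0.4526 / 6 × 100 = 7.5433%.

Labor input accounted for 7.54% of growth.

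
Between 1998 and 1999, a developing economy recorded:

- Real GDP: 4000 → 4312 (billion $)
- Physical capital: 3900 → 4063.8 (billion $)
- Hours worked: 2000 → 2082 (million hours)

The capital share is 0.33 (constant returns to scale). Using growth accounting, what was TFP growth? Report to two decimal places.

Real GDP growth = (4312 − 4000) / 4000 = 7.8%.
Physical capital growth = (4063.8 − 3900) / 3900 = 4.2%.
Hours worked growth = (2082 − 2000) / 2000 = 4.1%.
Labor's share = 1 − 0.33 = 0.67.
Physical capital: 0.33 × 4.2 = 1.386 pp.
Hours worked: 0.67 × 4.1 = 2.747 pp.
TFP growth = 7.8 − 4.133 = 3.667%.

3.67%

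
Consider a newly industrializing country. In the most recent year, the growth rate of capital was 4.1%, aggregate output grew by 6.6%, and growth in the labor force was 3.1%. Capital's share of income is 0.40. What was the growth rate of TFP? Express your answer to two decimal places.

TFP grew 3.10%.

Labor's share = 1 − 0.4 = 0.6.
Capital: 0.4 × 4.1 = 1.64 pp.
The labor force: 0.6 × 3.1 = 1.86 pp.
TFP growth = 6.6 − 3.5 = 3.1%.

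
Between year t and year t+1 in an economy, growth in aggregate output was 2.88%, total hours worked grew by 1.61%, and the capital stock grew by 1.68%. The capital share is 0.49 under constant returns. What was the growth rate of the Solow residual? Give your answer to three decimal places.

Labor's share = 1 − 0.49 = 0.51.
The capital stock: 0.49 × 1.68 = 0.8232 pp.
Total hours worked: 0.51 × 1.61 = 0.8211 pp.
TFP growth = 2.88 − 1.6443 = 1.2357%.

The Solow residual grew 1.236%.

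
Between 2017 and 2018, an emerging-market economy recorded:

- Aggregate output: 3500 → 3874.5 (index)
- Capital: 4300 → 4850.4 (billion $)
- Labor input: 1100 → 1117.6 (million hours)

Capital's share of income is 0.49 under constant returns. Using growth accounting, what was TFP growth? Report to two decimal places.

3.61%

Aggregate output growth = (3874.5 − 3500) / 3500 = 10.7%.
Capital growth = (4850.4 − 4300) / 4300 = 12.8%.
Labor input growth = (1117.6 − 1100) / 1100 = 1.6%.
Labor's share = 1 − 0.49 = 0.51.
Capital: 0.49 × 12.8 = 6.272 pp.
Labor input: 0.51 × 1.6 = 0.816 pp.
TFP growth = 10.7 − 7.088 = 3.612%.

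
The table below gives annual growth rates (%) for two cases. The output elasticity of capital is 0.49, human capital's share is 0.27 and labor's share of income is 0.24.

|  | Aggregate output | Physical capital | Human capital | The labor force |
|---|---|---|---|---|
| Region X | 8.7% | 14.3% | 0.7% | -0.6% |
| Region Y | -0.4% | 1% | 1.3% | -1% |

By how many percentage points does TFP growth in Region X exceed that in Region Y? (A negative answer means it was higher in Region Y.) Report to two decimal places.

2.65 percentage points

Labor's share = 1 − 0.49 − 0.27 = 0.24.
Region X: TFP = 8.7 − 7.007 − 0.189 + 0.144 = 1.648%.
Region Y: TFP = -0.4 − 0.49 − 0.351 + 0.24 = -1.001%.
Difference = 1.648 − (-1.001) = 2.649 pp.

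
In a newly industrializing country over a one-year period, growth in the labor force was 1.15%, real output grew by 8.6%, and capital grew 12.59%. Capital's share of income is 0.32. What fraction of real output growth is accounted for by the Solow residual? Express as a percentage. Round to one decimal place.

Labor's share = 1 − 0.32 = 0.68.
Capital: 0.32 × 12.59 = 4.0288 pp.
The labor force: 0.68 × 1.15 = 0.782 pp.
TFP growth = 8.6 − 4.8108 = 3.7892%.
TFP share of growth = 3.7892 / 8.6 × 100 = 44.06%.

The Solow residual accounted for 44.1% of growth.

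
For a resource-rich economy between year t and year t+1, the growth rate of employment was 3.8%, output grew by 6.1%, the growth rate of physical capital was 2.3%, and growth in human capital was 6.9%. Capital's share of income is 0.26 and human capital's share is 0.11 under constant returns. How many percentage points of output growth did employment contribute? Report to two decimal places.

2.39 percentage points

Labor's share = 1 − 0.26 − 0.11 = 0.63.
Contribution = share × growth = 0.63 × 3.8 = 2.394 pp.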